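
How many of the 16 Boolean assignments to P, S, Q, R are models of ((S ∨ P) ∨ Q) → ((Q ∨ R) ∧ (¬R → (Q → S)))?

11

Initial set: {(((S ∨ P) ∨ Q) → ((Q ∨ R) ∧ (¬R → (Q → S))))}.
(((S ∨ P) ∨ Q) → ((Q ∨ R) ∧ (¬R → (Q → S)))): β-rule — branch into ¬((S ∨ P) ∨ Q)  //  ((Q ∨ R) ∧ (¬R → (Q → S))).
  branch 1 (add ¬((S ∨ P) ∨ Q)):
    ¬((S ∨ P) ∨ Q): α-rule — add ¬(S ∨ P), ¬Q.
    ¬(S ∨ P): α-rule — add ¬S, ¬P.
    ○ open, literals {P=false, Q=false, S=false}.
  branch 2 (add ((Q ∨ R) ∧ (¬R → (Q → S)))):
    ((Q ∨ R) ∧ (¬R → (Q → S))): α-rule — add (Q ∨ R), (¬R → (Q → S)).
    (Q ∨ R): β-rule — branch into Q  //  R.
      branch 2.1 (add Q):
        (¬R → (Q → S)): β-rule — branch into ¬¬R  //  (Q → S).
          branch 2.1.1 (add ¬¬R):
            ○ open, literals {Q=true, R=true}.
          branch 2.1.2 (add (Q → S)):
            (Q → S): β-rule — branch into ¬Q  //  S.
              branch 2.1.2.1 (add ¬Q):
                × closes — contains both Q and ¬Q.
              branch 2.1.2.2 (add S):
                ○ open, literals {Q=true, S=true}.
      branch 2.2 (add R):
        (¬R → (Q → S)): β-rule — branch into ¬¬R  //  (Q → S).
          branch 2.2.1 (add ¬¬R):
            ○ open, literals {R=true}.
          branch 2.2.2 (add (Q → S)):
            (Q → S): β-rule — branch into ¬Q  //  S.
              branch 2.2.2.1 (add ¬Q):
                ○ open, literals {Q=false, R=true}.
              branch 2.2.2.2 (add S):
                ○ open, literals {R=true, S=true}.
1 branch closed, 6 open.
Each open branch fixes some atoms; the unmentioned ones are free. Counting distinct full assignments: branch {P=false, Q=false, S=false} (R) contributes 2 new; branch {Q=true, R=true} (P, S) contributes 4 new; branch {Q=true, S=true} (P, R) contributes 2 new; branch {R=true} (P, S, Q) contributes 3 new; branch {Q=false, R=true} (P, S) contributes 0 new; branch {R=true, S=true} (P, Q) contributes 0 new. Total: 11.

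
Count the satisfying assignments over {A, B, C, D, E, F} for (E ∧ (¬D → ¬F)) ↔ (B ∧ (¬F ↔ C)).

36

Initial set: {T ((E ∧ (¬D → ¬F)) ↔ (B ∧ (¬F ↔ C)))}.
T ((E ∧ (¬D → ¬F)) ↔ (B ∧ (¬F ↔ C))): β-rule — branch into T (E ∧ (¬D → ¬F)), T (B ∧ (¬F ↔ C))  //  F (E ∧ (¬D → ¬F)), F (B ∧ (¬F ↔ C)).
  branch 1 (add T (E ∧ (¬D → ¬F)), T (B ∧ (¬F ↔ C))):
    T (E ∧ (¬D → ¬F)): α-rule — add T E, T (¬D → ¬F).
    T (B ∧ (¬F ↔ C)): α-rule — add T B, T (¬F ↔ C).
    T (¬D → ¬F): β-rule — branch into F ¬D  //  T ¬F.
      branch 1.1 (add F ¬D):
        T (¬F ↔ C): β-rule — branch into T ¬F, T C  //  F ¬F, F C.
          branch 1.1.1 (add T ¬F, T C):
            ○ open, literals {B=true, C=true, D=true, E=true, F=false}.
          branch 1.1.2 (add F ¬F, F C):
            ○ open, literals {B=true, C=false, D=true, E=true, F=true}.
      branch 1.2 (add T ¬F):
        T (¬F ↔ C): β-rule — branch into T ¬F, T C  //  F ¬F, F C.
          branch 1.2.1 (add T ¬F, T C):
            ○ open, literals {B=true, C=true, E=true, F=false}.
          branch 1.2.2 (add F ¬F, F C):
            × closes — contains both F and ¬F.
  branch 2 (add F (E ∧ (¬D → ¬F)), F (B ∧ (¬F ↔ C))):
    F (E ∧ (¬D → ¬F)): β-rule — branch into F E  //  F (¬D → ¬F).
      branch 2.1 (add F E):
        F (B ∧ (¬F ↔ C)): β-rule — branch into F B  //  F (¬F ↔ C).
          branch 2.1.1 (add F B):
            ○ open, literals {B=false, E=false}.
          branch 2.1.2 (add F (¬F ↔ C)):
            F (¬F ↔ C): β-rule — branch into T ¬F, F C  //  F ¬F, T C.
              branch 2.1.2.1 (add T ¬F, F C):
                ○ open, literals {C=false, E=false, F=false}.
              branch 2.1.2.2 (add F ¬F, T C):
                ○ open, literals {C=true, E=false, F=true}.
      branch 2.2 (add F (¬D → ¬F)):
        F (¬D → ¬F): α-rule — add T ¬D, F ¬F.
        F (B ∧ (¬F ↔ C)): β-rule — branch into F B  //  F (¬F ↔ C).
          branch 2.2.1 (add F B):
            ○ open, literals {B=false, D=false, F=true}.
          branch 2.2.2 (add F (¬F ↔ C)):
            F (¬F ↔ C): β-rule — branch into T ¬F, F C  //  F ¬F, T C.
              branch 2.2.2.1 (add T ¬F, F C):
                × closes — contains both F and ¬F.
              branch 2.2.2.2 (add F ¬F, T C):
                ○ open, literals {C=true, D=false, F=true}.
2 branches closed, 8 open.
Each open branch fixes some atoms; the unmentioned ones are free. Counting distinct full assignments: branch {B=true, C=true, D=true, E=true, F=false} (A) contributes 2 new; branch {B=true, C=false, D=true, E=true, F=true} (A) contributes 2 new; branch {B=true, C=true, E=true, F=false} (A, D) contributes 2 new; branch {B=false, E=false} (A, C, D, F) contributes 16 new; branch {C=false, E=false, F=false} (A, B, D) contributes 4 new; branch {C=true, E=false, F=true} (A, B, D) contributes 4 new; branch {B=false, D=false, F=true} (A, C, E) contributes 4 new; branch {C=true, D=false, F=true} (A, B, E) contributes 2 new. Total: 36.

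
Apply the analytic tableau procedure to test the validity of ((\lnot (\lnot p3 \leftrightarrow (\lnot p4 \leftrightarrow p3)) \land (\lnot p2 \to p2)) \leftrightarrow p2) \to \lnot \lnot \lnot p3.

Assume the negation and expand:
Initial set: {\lnot (((\lnot (\lnot p3 \leftrightarrow (\lnot p4 \leftrightarrow p3)) \land (\lnot p2 \to p2)) \leftrightarrow p2) \to \lnot \lnot \lnot p3)}.
\lnot (((\lnot (\lnot p3 \leftrightarrow (\lnot p4 \leftrightarrow p3)) \land (\lnot p2 \to p2)) \leftrightarrow p2) \to \lnot \lnot \lnot p3): α-rule — add ((\lnot (\lnot p3 \leftrightarrow (\lnot p4 \leftrightarrow p3)) \land (\lnot p2 \to p2)) \leftrightarrow p2), \lnot \lnot \lnot \lnot p3.
\lnot \lnot \lnot \lnot p3: drop double negation, giving \lnot \lnot p3.
((\lnot (\lnot p3 \leftrightarrow (\lnot p4 \leftrightarrow p3)) \land (\lnot p2 \to p2)) \leftrightarrow p2): β-rule — branch into (\lnot (\lnot p3 \leftrightarrow (\lnot p4 \leftrightarrow p3)) \land (\lnot p2 \to p2)), p2  //  \lnot (\lnot (\lnot p3 \leftrightarrow (\lnot p4 \leftrightarrow p3)) \land (\lnot p2 \to p2)), \lnot p2.
  branch 1 (add (\lnot (\lnot p3 \leftrightarrow (\lnot p4 \leftrightarrow p3)) \land (\lnot p2 \to p2)), p2):
    (\lnot (\lnot p3 \leftrightarrow (\lnot p4 \leftrightarrow p3)) \land (\lnot p2 \to p2)): α-rule — add \lnot (\lnot p3 \leftrightarrow (\lnot p4 \leftrightarrow p3)), (\lnot p2 \to p2).
    \lnot (\lnot p3 \leftrightarrow (\lnot p4 \leftrightarrow p3)): β-rule — branch into \lnot p3, \lnot (\lnot p4 \leftrightarrow p3)  //  \lnot \lnot p3, (\lnot p4 \leftrightarrow p3).
      branch 1.1 (add \lnot p3, \lnot (\lnot p4 \leftrightarrow p3)):
        × closes — contains both p3 and \lnot p3.
      branch 1.2 (add \lnot \lnot p3, (\lnot p4 \leftrightarrow p3)):
        (\lnot p2 \to p2): β-rule — branch into \lnot \lnot p2  //  p2.
          branch 1.2.1 (add \lnot \lnot p2):
            (\lnot p4 \leftrightarrow p3): β-rule — branch into \lnot p4, p3  //  \lnot \lnot p4, \lnot p3.
              branch 1.2.1.1 (add \lnot p4, p3):
                ○ open, literals {p2=1, p3=1, p4=0}.
              branch 1.2.1.2 (add \lnot \lnot p4, \lnot p3):
                × closes — contains both p3 and \lnot p3.
          branch 1.2.2 (add p2):
            (\lnot p4 \leftrightarrow p3): β-rule — branch into \lnot p4, p3  //  \lnot \lnot p4, \lnot p3.
              branch 1.2.2.1 (add \lnot p4, p3):
                ○ open, literals {p2=1, p3=1, p4=0}.
              branch 1.2.2.2 (add \lnot \lnot p4, \lnot p3):
                × closes — contains both p3 and \lnot p3.
  branch 2 (add \lnot (\lnot (\lnot p3 \leftrightarrow (\lnot p4 \leftrightarrow p3)) \land (\lnot p2 \to p2)), \lnot p2):
    \lnot (\lnot (\lnot p3 \leftrightarrow (\lnot p4 \leftrightarrow p3)) \land (\lnot p2 \to p2)): β-rule — branch into \lnot \lnot (\lnot p3 \leftrightarrow (\lnot p4 \leftrightarrow p3))  //  \lnot (\lnot p2 \to p2).
      branch 2.1 (add \lnot \lnot (\lnot p3 \leftrightarrow (\lnot p4 \leftrightarrow p3))):
        \lnot \lnot (\lnot p3 \leftrightarrow (\lnot p4 \leftrightarrow p3)): β-rule — branch into \lnot p3, (\lnot p4 \leftrightarrow p3)  //  \lnot \lnot p3, \lnot (\lnot p4 \leftrightarrow p3).
          branch 2.1.1 (add \lnot p3, (\lnot p4 \leftrightarrow p3)):
            × closes — contains both p3 and \lnot p3.
          branch 2.1.2 (add \lnot \lnot p3, \lnot (\lnot p4 \leftrightarrow p3)):
            \lnot (\lnot p4 \leftrightarrow p3): β-rule — branch into \lnot p4, \lnot p3  //  \lnot \lnot p4, p3.
              branch 2.1.2.1 (add \lnot p4, \lnot p3):
                × closes — contains both p3 and \lnot p3.
              branch 2.1.2.2 (add \lnot \lnot p4, p3):
                ○ open, literals {p2=0, p3=1, p4=1}.
      branch 2.2 (add \lnot (\lnot p2 \to p2)):
        \lnot (\lnot p2 \to p2): α-rule — add \lnot p2, \lnot p2.
        ○ open, literals {p2=0, p3=1}.
5 branches closed, 4 open.
An open branch gives a countermodel: p2=1, p3=1, p4=0 (unmentioned atoms arbitrary); under it the original formula is false.

Not valid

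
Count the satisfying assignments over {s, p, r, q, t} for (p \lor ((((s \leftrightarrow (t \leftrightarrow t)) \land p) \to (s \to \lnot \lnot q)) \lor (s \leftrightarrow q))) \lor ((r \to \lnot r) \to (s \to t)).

32

Initial set: {((p \lor ((((s \leftrightarrow (t \leftrightarrow t)) \land p) \to (s \to \lnot \lnot q)) \lor (s \leftrightarrow q))) \lor ((r \to \lnot r) \to (s \to t)))}.
((p \lor ((((s \leftrightarrow (t \leftrightarrow t)) \land p) \to (s \to \lnot \lnot q)) \lor (s \leftrightarrow q))) \lor ((r \to \lnot r) \to (s \to t))): β-rule — branch into (p \lor ((((s \leftrightarrow (t \leftrightarrow t)) \land p) \to (s \to \lnot \lnot q)) \lor (s \leftrightarrow q)))  //  ((r \to \lnot r) \to (s \to t)).
  branch 1 (add (p \lor ((((s \leftrightarrow (t \leftrightarrow t)) \land p) \to (s \to \lnot \lnot q)) \lor (s \leftrightarrow q)))):
    (p \lor ((((s \leftrightarrow (t \leftrightarrow t)) \land p) \to (s \to \lnot \lnot q)) \lor (s \leftrightarrow q))): β-rule — branch into p  //  ((((s \leftrightarrow (t \leftrightarrow t)) \land p) \to (s \to \lnot \lnot q)) \lor (s \leftrightarrow q)).
      branch 1.1 (add p):
        ○ open, literals {p=1}.
      branch 1.2 (add ((((s \leftrightarrow (t \leftrightarrow t)) \land p) \to (s \to \lnot \lnot q)) \lor (s \leftrightarrow q))):
        ((((s \leftrightarrow (t \leftrightarrow t)) \land p) \to (s \to \lnot \lnot q)) \lor (s \leftrightarrow q)): β-rule — branch into (((s \leftrightarrow (t \leftrightarrow t)) \land p) \to (s \to \lnot \lnot q))  //  (s \leftrightarrow q).
          branch 1.2.1 (add (((s \leftrightarrow (t \leftrightarrow t)) \land p) \to (s \to \lnot \lnot q))):
            (((s \leftrightarrow (t \leftrightarrow t)) \land p) \to (s \to \lnot \lnot q)): β-rule — branch into \lnot ((s \leftrightarrow (t \leftrightarrow t)) \land p)  //  (s \to \lnot \lnot q).
              branch 1.2.1.1 (add \lnot ((s \leftrightarrow (t \leftrightarrow t)) \land p)):
                \lnot ((s \leftrightarrow (t \leftrightarrow t)) \land p): β-rule — branch into \lnot (s \leftrightarrow (t \leftrightarrow t))  //  \lnot p.
                  branch 1.2.1.1.1 (add \lnot (s \leftrightarrow (t \leftrightarrow t))):
                    \lnot (s \leftrightarrow (t \leftrightarrow t)): β-rule — branch into s, \lnot (t \leftrightarrow t)  //  \lnot s, (t \leftrightarrow t).
                      branch 1.2.1.1.1.1 (add s, \lnot (t \leftrightarrow t)):
                        \lnot (t \leftrightarrow t): β-rule — branch into t, \lnot t  //  \lnot t, t.
                          branch 1.2.1.1.1.1.1 (add t, \lnot t):
                            × closes — contains both t and \lnot t.
                          branch 1.2.1.1.1.1.2 (add \lnot t, t):
                            × closes — contains both t and \lnot t.
                      branch 1.2.1.1.1.2 (add \lnot s, (t \leftrightarrow t)):
                        (t \leftrightarrow t): β-rule — branch into t, t  //  \lnot t, \lnot t.
                          branch 1.2.1.1.1.2.1 (add t, t):
                            ○ open, literals {s=0, t=1}.
                          branch 1.2.1.1.1.2.2 (add \lnot t, \lnot t):
                            ○ open, literals {s=0, t=0}.
                  branch 1.2.1.1.2 (add \lnot p):
                    ○ open, literals {p=0}.
              branch 1.2.1.2 (add (s \to \lnot \lnot q)):
                (s \to \lnot \lnot q): β-rule — branch into \lnot s  //  \lnot \lnot q.
                  branch 1.2.1.2.1 (add \lnot s):
                    ○ open, literals {s=0}.
                  branch 1.2.1.2.2 (add \lnot \lnot q):
                    \lnot \lnot q: drop double negation, giving q.
                    ○ open, literals {q=1}.
          branch 1.2.2 (add (s \leftrightarrow q)):
            (s \leftrightarrow q): β-rule — branch into s, q  //  \lnot s, \lnot q.
              branch 1.2.2.1 (add s, q):
                ○ open, literals {q=1, s=1}.
              branch 1.2.2.2 (add \lnot s, \lnot q):
                ○ open, literals {q=0, s=0}.
  branch 2 (add ((r \to \lnot r) \to (s \to t))):
    ((r \to \lnot r) \to (s \to t)): β-rule — branch into \lnot (r \to \lnot r)  //  (s \to t).
      branch 2.1 (add \lnot (r \to \lnot r)):
        \lnot (r \to \lnot r): α-rule — add r, \lnot \lnot r.
        ○ open, literals {r=1}.
      branch 2.2 (add (s \to t)):
        (s \to t): β-rule — branch into \lnot s  //  t.
          branch 2.2.1 (add \lnot s):
            ○ open, literals {s=0}.
          branch 2.2.2 (add t):
            ○ open, literals {t=1}.
2 branches closed, 11 open.
Each open branch fixes some atoms; the unmentioned ones are free. Counting distinct full assignments: branch {p=1} (s, r, q, t) contributes 16 new; branch {s=0, t=1} (p, r, q) contributes 4 new; branch {s=0, t=0} (p, r, q) contributes 4 new; branch {p=0} (s, r, q, t) contributes 8 new; branch {s=0} (p, r, q, t) contributes 0 new; branch {q=1} (s, p, r, t) contributes 0 new; branch {q=1, s=1} (p, r, t) contributes 0 new; branch {q=0, s=0} (p, r, t) contributes 0 new; branch {r=1} (s, p, q, t) contributes 0 new; branch {s=0} (p, r, q, t) contributes 0 new; branch {t=1} (s, p, r, q) contributes 0 new. Total: 32.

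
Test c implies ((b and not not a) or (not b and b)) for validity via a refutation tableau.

Not valid

Assume the negation and expand:
Initial set: {not (c implies ((b and not not a) or (not b and b)))}.
not (c implies ((b and not not a) or (not b and b))): α-rule — add c, not ((b and not not a) or (not b and b)).
not ((b and not not a) or (not b and b)): α-rule — add not (b and not not a), not (not b and b).
not (b and not not a): β-rule — branch into not b  //  not not not a.
  branch 1 (add not b):
    not (not b and b): β-rule — branch into not not b  //  not b.
      branch 1.1 (add not not b):
        × closes — contains both b and not b.
      branch 1.2 (add not b):
        ○ open, literals {b=0, c=1}.
  branch 2 (add not not not a):
    not not not a: drop double negation, giving not a.
    not (not b and b): β-rule — branch into not not b  //  not b.
      branch 2.1 (add not not b):
        ○ open, literals {a=0, b=1, c=1}.
      branch 2.2 (add not b):
        ○ open, literals {a=0, b=0, c=1}.
1 branch closed, 3 open.
An open branch gives a countermodel: b=0, c=1 (unmentioned atoms arbitrary); under it the original formula is false.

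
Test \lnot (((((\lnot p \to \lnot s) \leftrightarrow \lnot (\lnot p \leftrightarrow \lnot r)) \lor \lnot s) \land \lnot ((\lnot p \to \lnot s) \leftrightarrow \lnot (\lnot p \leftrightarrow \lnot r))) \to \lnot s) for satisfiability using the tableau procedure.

Unsatisfiable

Initial set: {\lnot (((((\lnot p \to \lnot s) \leftrightarrow \lnot (\lnot p \leftrightarrow \lnot r)) \lor \lnot s) \land \lnot ((\lnot p \to \lnot s) \leftrightarrow \lnot (\lnot p \leftrightarrow \lnot r))) \to \lnot s)}.
\lnot (((((\lnot p \to \lnot s) \leftrightarrow \lnot (\lnot p \leftrightarrow \lnot r)) \lor \lnot s) \land \lnot ((\lnot p \to \lnot s) \leftrightarrow \lnot (\lnot p \leftrightarrow \lnot r))) \to \lnot s): α-rule — add ((((\lnot p \to \lnot s) \leftrightarrow \lnot (\lnot p \leftrightarrow \lnot r)) \lor \lnot s) \land \lnot ((\lnot p \to \lnot s) \leftrightarrow \lnot (\lnot p \leftrightarrow \lnot r))), \lnot \lnot s.
((((\lnot p \to \lnot s) \leftrightarrow \lnot (\lnot p \leftrightarrow \lnot r)) \lor \lnot s) \land \lnot ((\lnot p \to \lnot s) \leftrightarrow \lnot (\lnot p \leftrightarrow \lnot r))): α-rule — add (((\lnot p \to \lnot s) \leftrightarrow \lnot (\lnot p \leftrightarrow \lnot r)) \lor \lnot s), \lnot ((\lnot p \to \lnot s) \leftrightarrow \lnot (\lnot p \leftrightarrow \lnot r)).
(((\lnot p \to \lnot s) \leftrightarrow \lnot (\lnot p \leftrightarrow \lnot r)) \lor \lnot s): β-rule — branch into ((\lnot p \to \lnot s) \leftrightarrow \lnot (\lnot p \leftrightarrow \lnot r))  //  \lnot s.
  branch 1 (add ((\lnot p \to \lnot s) \leftrightarrow \lnot (\lnot p \leftrightarrow \lnot r))):
    \lnot ((\lnot p \to \lnot s) \leftrightarrow \lnot (\lnot p \leftrightarrow \lnot r)): β-rule — branch into (\lnot p \to \lnot s), \lnot \lnot (\lnot p \leftrightarrow \lnot r)  //  \lnot (\lnot p \to \lnot s), \lnot (\lnot p \leftrightarrow \lnot r).
      branch 1.1 (add (\lnot p \to \lnot s), \lnot \lnot (\lnot p \leftrightarrow \lnot r)):
        ((\lnot p \to \lnot s) \leftrightarrow \lnot (\lnot p \leftrightarrow \lnot r)): β-rule — branch into (\lnot p \to \lnot s), \lnot (\lnot p \leftrightarrow \lnot r)  //  \lnot (\lnot p \to \lnot s), \lnot \lnot (\lnot p \leftrightarrow \lnot r).
          branch 1.1.1 (add (\lnot p \to \lnot s), \lnot (\lnot p \leftrightarrow \lnot r)):
            (\lnot p \to \lnot s): β-rule — branch into \lnot \lnot p  //  \lnot s.
              branch 1.1.1.1 (add \lnot \lnot p):
                \lnot \lnot (\lnot p \leftrightarrow \lnot r): β-rule — branch into \lnot p, \lnot r  //  \lnot \lnot p, \lnot \lnot r.
                  branch 1.1.1.1.1 (add \lnot p, \lnot r):
                    × closes — contains both p and \lnot p.
                  branch 1.1.1.1.2 (add \lnot \lnot p, \lnot \lnot r):
                    (\lnot p \to \lnot s): β-rule — branch into \lnot \lnot p  //  \lnot s.
                      branch 1.1.1.1.2.1 (add \lnot \lnot p):
                        \lnot (\lnot p \leftrightarrow \lnot r): β-rule — branch into \lnot p, \lnot \lnot r  //  \lnot \lnot p, \lnot r.
                          branch 1.1.1.1.2.1.1 (add \lnot p, \lnot \lnot r):
                            × closes — contains both p and \lnot p.
                          branch 1.1.1.1.2.1.2 (add \lnot \lnot p, \lnot r):
                            × closes — contains both r and \lnot r.
                      branch 1.1.1.1.2.2 (add \lnot s):
                        × closes — contains both s and \lnot s.
              branch 1.1.1.2 (add \lnot s):
                × closes — contains both s and \lnot s.
          branch 1.1.2 (add \lnot (\lnot p \to \lnot s), \lnot \lnot (\lnot p \leftrightarrow \lnot r)):
            \lnot (\lnot p \to \lnot s): α-rule — add \lnot p, \lnot \lnot s.
            (\lnot p \to \lnot s): β-rule — branch into \lnot \lnot p  //  \lnot s.
              branch 1.1.2.1 (add \lnot \lnot p):
                × closes — contains both p and \lnot p.
              branch 1.1.2.2 (add \lnot s):
                × closes — contains both s and \lnot s.
      branch 1.2 (add \lnot (\lnot p \to \lnot s), \lnot (\lnot p \leftrightarrow \lnot r)):
        \lnot (\lnot p \to \lnot s): α-rule — add \lnot p, \lnot \lnot s.
        ((\lnot p \to \lnot s) \leftrightarrow \lnot (\lnot p \leftrightarrow \lnot r)): β-rule — branch into (\lnot p \to \lnot s), \lnot (\lnot p \leftrightarrow \lnot r)  //  \lnot (\lnot p \to \lnot s), \lnot \lnot (\lnot p \leftrightarrow \lnot r).
          branch 1.2.1 (add (\lnot p \to \lnot s), \lnot (\lnot p \leftrightarrow \lnot r)):
            \lnot (\lnot p \leftrightarrow \lnot r): β-rule — branch into \lnot p, \lnot \lnot r  //  \lnot \lnot p, \lnot r.
              branch 1.2.1.1 (add \lnot p, \lnot \lnot r):
                (\lnot p \to \lnot s): β-rule — branch into \lnot \lnot p  //  \lnot s.
                  branch 1.2.1.1.1 (add \lnot \lnot p):
                    × closes — contains both p and \lnot p.
                  branch 1.2.1.1.2 (add \lnot s):
                    × closes — contains both s and \lnot s.
              branch 1.2.1.2 (add \lnot \lnot p, \lnot r):
                × closes — contains both p and \lnot p.
          branch 1.2.2 (add \lnot (\lnot p \to \lnot s), \lnot \lnot (\lnot p \leftrightarrow \lnot r)):
            \lnot (\lnot p \to \lnot s): α-rule — add \lnot p, \lnot \lnot s.
            \lnot (\lnot p \leftrightarrow \lnot r): β-rule — branch into \lnot p, \lnot \lnot r  //  \lnot \lnot p, \lnot r.
              branch 1.2.2.1 (add \lnot p, \lnot \lnot r):
                \lnot \lnot (\lnot p \leftrightarrow \lnot r): β-rule — branch into \lnot p, \lnot r  //  \lnot \lnot p, \lnot \lnot r.
                  branch 1.2.2.1.1 (add \lnot p, \lnot r):
                    × closes — contains both r and \lnot r.
                  branch 1.2.2.1.2 (add \lnot \lnot p, \lnot \lnot r):
                    × closes — contains both p and \lnot p.
              branch 1.2.2.2 (add \lnot \lnot p, \lnot r):
                × closes — contains both p and \lnot p.
  branch 2 (add \lnot s):
    × closes — contains both s and \lnot s.
All 14 branches close.
Every branch closed; the formula is unsatisfiable.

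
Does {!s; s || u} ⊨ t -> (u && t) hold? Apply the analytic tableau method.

Initial set: {!s; (s || u); !(t -> (u && t))}.
!(t -> (u && t)): α-rule — add t, !(u && t).
(s || u): β-rule — branch into s  //  u.
  branch 1 (add s):
    × closes — contains both s and !s.
  branch 2 (add u):
    !(u && t): β-rule — branch into !u  //  !t.
      branch 2.1 (add !u):
        × closes — contains both u and !u.
      branch 2.2 (add !t):
        × closes — contains both t and !t.
All 3 branches close.
Every branch closed, so the premises entail the conclusion.

Yes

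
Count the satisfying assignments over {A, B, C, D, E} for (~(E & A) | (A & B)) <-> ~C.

16

Initial set: {((~(E & A) | (A & B)) <-> ~C)}.
((~(E & A) | (A & B)) <-> ~C): β-rule — branch into (~(E & A) | (A & B)), ~C  //  ~(~(E & A) | (A & B)), ~~C.
  branch 1 (add (~(E & A) | (A & B)), ~C):
    (~(E & A) | (A & B)): β-rule — branch into ~(E & A)  //  (A & B).
      branch 1.1 (add ~(E & A)):
        ~(E & A): β-rule — branch into ~E  //  ~A.
          branch 1.1.1 (add ~E):
            ○ open, literals {C=false, E=false}.
          branch 1.1.2 (add ~A):
            ○ open, literals {A=false, C=false}.
      branch 1.2 (add (A & B)):
        (A & B): α-rule — add A, B.
        ○ open, literals {A=true, B=true, C=false}.
  branch 2 (add ~(~(E & A) | (A & B)), ~~C):
    ~(~(E & A) | (A & B)): α-rule — add ~~(E & A), ~(A & B).
    ~~(E & A): α-rule — add E, A.
    ~(A & B): β-rule — branch into ~A  //  ~B.
      branch 2.1 (add ~A):
        × closes — contains both A and ~A.
      branch 2.2 (add ~B):
        ○ open, literals {A=true, B=false, C=true, E=true}.
1 branch closed, 4 open.
Each open branch fixes some atoms; the unmentioned ones are free. Counting distinct full assignments: branch {C=false, E=false} (A, B, D) contributes 8 new; branch {A=false, C=false} (B, D, E) contributes 4 new; branch {A=true, B=true, C=false} (D, E) contributes 2 new; branch {A=true, B=false, C=true, E=true} (D) contributes 2 new. Total: 16.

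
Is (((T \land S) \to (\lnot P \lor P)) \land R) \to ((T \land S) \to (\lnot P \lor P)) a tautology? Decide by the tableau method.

Assume the negation and expand:
Initial set: {\lnot ((((T \land S) \to (\lnot P \lor P)) \land R) \to ((T \land S) \to (\lnot P \lor P)))}.
\lnot ((((T \land S) \to (\lnot P \lor P)) \land R) \to ((T \land S) \to (\lnot P \lor P))): α-rule — add (((T \land S) \to (\lnot P \lor P)) \land R), \lnot ((T \land S) \to (\lnot P \lor P)).
(((T \land S) \to (\lnot P \lor P)) \land R): α-rule — add ((T \land S) \to (\lnot P \lor P)), R.
\lnot ((T \land S) \to (\lnot P \lor P)): α-rule — add (T \land S), \lnot (\lnot P \lor P).
(T \land S): α-rule — add T, S.
\lnot (\lnot P \lor P): α-rule — add \lnot \lnot P, \lnot P.
× closes — contains both P and \lnot P.
All 1 branch closes.
Every branch closed, so the negation is unsatisfiable and the formula is valid.

Valid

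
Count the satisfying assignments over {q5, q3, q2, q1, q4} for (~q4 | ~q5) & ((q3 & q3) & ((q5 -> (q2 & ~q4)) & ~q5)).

Initial set: {T ((~q4 | ~q5) & ((q3 & q3) & ((q5 -> (q2 & ~q4)) & ~q5)))}.
T ((~q4 | ~q5) & ((q3 & q3) & ((q5 -> (q2 & ~q4)) & ~q5))): α-rule — add T (~q4 | ~q5), T ((q3 & q3) & ((q5 -> (q2 & ~q4)) & ~q5)).
T ((q3 & q3) & ((q5 -> (q2 & ~q4)) & ~q5)): α-rule — add T (q3 & q3), T ((q5 -> (q2 & ~q4)) & ~q5).
T (q3 & q3): α-rule — add T q3, T q3.
T ((q5 -> (q2 & ~q4)) & ~q5): α-rule — add T (q5 -> (q2 & ~q4)), T ~q5.
T (~q4 | ~q5): β-rule — branch into T ~q4  //  T ~q5.
  branch 1 (add T ~q4):
    T (q5 -> (q2 & ~q4)): β-rule — branch into F q5  //  T (q2 & ~q4).
      branch 1.1 (add F q5):
        ○ open, literals {q3=1, q4=0, q5=0}.
      branch 1.2 (add T (q2 & ~q4)):
        T (q2 & ~q4): α-rule — add T q2, T ~q4.
        ○ open, literals {q2=1, q3=1, q4=0, q5=0}.
  branch 2 (add T ~q5):
    T (q5 -> (q2 & ~q4)): β-rule — branch into F q5  //  T (q2 & ~q4).
      branch 2.1 (add F q5):
        ○ open, literals {q3=1, q5=0}.
      branch 2.2 (add T (q2 & ~q4)):
        T (q2 & ~q4): α-rule — add T q2, T ~q4.
        ○ open, literals {q2=1, q3=1, q4=0, q5=0}.
0 branches closed, 4 open.
Each open branch fixes some atoms; the unmentioned ones are free. Counting distinct full assignments: branch {q3=1, q4=0, q5=0} (q2, q1) contributes 4 new; branch {q2=1, q3=1, q4=0, q5=0} (q1) contributes 0 new; branch {q3=1, q5=0} (q2, q1, q4) contributes 4 new; branch {q2=1, q3=1, q4=0, q5=0} (q1) contributes 0 new. Total: 8.

8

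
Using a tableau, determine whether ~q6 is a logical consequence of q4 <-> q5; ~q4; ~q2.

Initial set: {(q4 <-> q5); ~q4; ~q2; ~~q6}.
(q4 <-> q5): β-rule — branch into q4, q5  //  ~q4, ~q5.
  branch 1 (add q4, q5):
    × closes — contains both q4 and ~q4.
  branch 2 (add ~q4, ~q5):
    ○ open, literals {q2=0, q4=0, q5=0, q6=1}.
1 branch closed, 1 open.
An open branch gives a countermodel: q2=0, q4=0, q5=0, q6=1 (unmentioned atoms arbitrary); the premises hold there but the conclusion fails.

No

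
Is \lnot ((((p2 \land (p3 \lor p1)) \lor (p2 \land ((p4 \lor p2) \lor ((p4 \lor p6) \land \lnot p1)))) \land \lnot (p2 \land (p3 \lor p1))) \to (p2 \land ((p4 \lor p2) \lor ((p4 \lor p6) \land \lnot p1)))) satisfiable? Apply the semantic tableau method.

Initial set: {\lnot ((((p2 \land (p3 \lor p1)) \lor (p2 \land ((p4 \lor p2) \lor ((p4 \lor p6) \land \lnot p1)))) \land \lnot (p2 \land (p3 \lor p1))) \to (p2 \land ((p4 \lor p2) \lor ((p4 \lor p6) \land \lnot p1))))}.
\lnot ((((p2 \land (p3 \lor p1)) \lor (p2 \land ((p4 \lor p2) \lor ((p4 \lor p6) \land \lnot p1)))) \land \lnot (p2 \land (p3 \lor p1))) \to (p2 \land ((p4 \lor p2) \lor ((p4 \lor p6) \land \lnot p1)))): α-rule — add (((p2 \land (p3 \lor p1)) \lor (p2 \land ((p4 \lor p2) \lor ((p4 \lor p6) \land \lnot p1)))) \land \lnot (p2 \land (p3 \lor p1))), \lnot (p2 \land ((p4 \lor p2) \lor ((p4 \lor p6) \land \lnot p1))).
(((p2 \land (p3 \lor p1)) \lor (p2 \land ((p4 \lor p2) \lor ((p4 \lor p6) \land \lnot p1)))) \land \lnot (p2 \land (p3 \lor p1))): α-rule — add ((p2 \land (p3 \lor p1)) \lor (p2 \land ((p4 \lor p2) \lor ((p4 \lor p6) \land \lnot p1)))), \lnot (p2 \land (p3 \lor p1)).
\lnot (p2 \land ((p4 \lor p2) \lor ((p4 \lor p6) \land \lnot p1))): β-rule — branch into \lnot p2  //  \lnot ((p4 \lor p2) \lor ((p4 \lor p6) \land \lnot p1)).
  branch 1 (add \lnot p2):
    ((p2 \land (p3 \lor p1)) \lor (p2 \land ((p4 \lor p2) \lor ((p4 \lor p6) \land \lnot p1)))): β-rule — branch into (p2 \land (p3 \lor p1))  //  (p2 \land ((p4 \lor p2) \lor ((p4 \lor p6) \land \lnot p1))).
      branch 1.1 (add (p2 \land (p3 \lor p1))):
        (p2 \land (p3 \lor p1)): α-rule — add p2, (p3 \lor p1).
        × closes — contains both p2 and \lnot p2.
      branch 1.2 (add (p2 \land ((p4 \lor p2) \lor ((p4 \lor p6) \land \lnot p1)))):
        (p2 \land ((p4 \lor p2) \lor ((p4 \lor p6) \land \lnot p1))): α-rule — add p2, ((p4 \lor p2) \lor ((p4 \lor p6) \land \lnot p1)).
        × closes — contains both p2 and \lnot p2.
  branch 2 (add \lnot ((p4 \lor p2) \lor ((p4 \lor p6) \land \lnot p1))):
    \lnot ((p4 \lor p2) \lor ((p4 \lor p6) \land \lnot p1)): α-rule — add \lnot (p4 \lor p2), \lnot ((p4 \lor p6) \land \lnot p1).
    \lnot (p4 \lor p2): α-rule — add \lnot p4, \lnot p2.
    ((p2 \land (p3 \lor p1)) \lor (p2 \land ((p4 \lor p2) \lor ((p4 \lor p6) \land \lnot p1)))): β-rule — branch into (p2 \land (p3 \lor p1))  //  (p2 \land ((p4 \lor p2) \lor ((p4 \lor p6) \land \lnot p1))).
      branch 2.1 (add (p2 \land (p3 \lor p1))):
        (p2 \land (p3 \lor p1)): α-rule — add p2, (p3 \lor p1).
        × closes — contains both p2 and \lnot p2.
      branch 2.2 (add (p2 \land ((p4 \lor p2) \lor ((p4 \lor p6) \land \lnot p1)))):
        (p2 \land ((p4 \lor p2) \lor ((p4 \lor p6) \land \lnot p1))): α-rule — add p2, ((p4 \lor p2) \lor ((p4 \lor p6) \land \lnot p1)).
        × closes — contains both p2 and \lnot p2.
All 4 branches close.
Every branch closed; the formula is unsatisfiable.

Unsatisfiable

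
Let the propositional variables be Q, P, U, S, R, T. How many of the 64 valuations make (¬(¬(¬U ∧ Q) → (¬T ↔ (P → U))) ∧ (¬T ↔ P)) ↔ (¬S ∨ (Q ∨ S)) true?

16

Initial set: {T ((¬(¬(¬U ∧ Q) → (¬T ↔ (P → U))) ∧ (¬T ↔ P)) ↔ (¬S ∨ (Q ∨ S)))}.
T ((¬(¬(¬U ∧ Q) → (¬T ↔ (P → U))) ∧ (¬T ↔ P)) ↔ (¬S ∨ (Q ∨ S))): β-rule — branch into T (¬(¬(¬U ∧ Q) → (¬T ↔ (P → U))) ∧ (¬T ↔ P)), T (¬S ∨ (Q ∨ S))  //  F (¬(¬(¬U ∧ Q) → (¬T ↔ (P → U))) ∧ (¬T ↔ P)), F (¬S ∨ (Q ∨ S)).
  branch 1 (add T (¬(¬(¬U ∧ Q) → (¬T ↔ (P → U))) ∧ (¬T ↔ P)), T (¬S ∨ (Q ∨ S))):
    T (¬(¬(¬U ∧ Q) → (¬T ↔ (P → U))) ∧ (¬T ↔ P)): α-rule — add T ¬(¬(¬U ∧ Q) → (¬T ↔ (P → U))), T (¬T ↔ P).
    T ¬(¬(¬U ∧ Q) → (¬T ↔ (P → U))): α-rule — add T ¬(¬U ∧ Q), F (¬T ↔ (P → U)).
    T (¬S ∨ (Q ∨ S)): β-rule — branch into T ¬S  //  T (Q ∨ S).
      branch 1.1 (add T ¬S):
        T (¬T ↔ P): β-rule — branch into T ¬T, T P  //  F ¬T, F P.
          branch 1.1.1 (add T ¬T, T P):
            T ¬(¬U ∧ Q): β-rule — branch into F ¬U  //  F Q.
              branch 1.1.1.1 (add F ¬U):
                F (¬T ↔ (P → U)): β-rule — branch into T ¬T, F (P → U)  //  F ¬T, T (P → U).
                  branch 1.1.1.1.1 (add T ¬T, F (P → U)):
                    F (P → U): α-rule — add T P, F U.
                    × closes — contains both U and ¬U.
                  branch 1.1.1.1.2 (add F ¬T, T (P → U)):
                    × closes — contains both T and ¬T.
              branch 1.1.1.2 (add F Q):
                F (¬T ↔ (P → U)): β-rule — branch into T ¬T, F (P → U)  //  F ¬T, T (P → U).
                  branch 1.1.1.2.1 (add T ¬T, F (P → U)):
                    F (P → U): α-rule — add T P, F U.
                    ○ open, literals {P=true, Q=false, S=false, T=false, U=false}.
                  branch 1.1.1.2.2 (add F ¬T, T (P → U)):
                    × closes — contains both T and ¬T.
          branch 1.1.2 (add F ¬T, F P):
            T ¬(¬U ∧ Q): β-rule — branch into F ¬U  //  F Q.
              branch 1.1.2.1 (add F ¬U):
                F (¬T ↔ (P → U)): β-rule — branch into T ¬T, F (P → U)  //  F ¬T, T (P → U).
                  branch 1.1.2.1.1 (add T ¬T, F (P → U)):
                    × closes — contains both T and ¬T.
                  branch 1.1.2.1.2 (add F ¬T, T (P → U)):
                    T (P → U): β-rule — branch into F P  //  T U.
                      branch 1.1.2.1.2.1 (add F P):
                        ○ open, literals {P=false, S=false, T=true, U=true}.
                      branch 1.1.2.1.2.2 (add T U):
                        ○ open, literals {P=false, S=false, T=true, U=true}.
              branch 1.1.2.2 (add F Q):
                F (¬T ↔ (P → U)): β-rule — branch into T ¬T, F (P → U)  //  F ¬T, T (P → U).
                  branch 1.1.2.2.1 (add T ¬T, F (P → U)):
                    × closes — contains both T and ¬T.
                  branch 1.1.2.2.2 (add F ¬T, T (P → U)):
                    T (P → U): β-rule — branch into F P  //  T U.
                      branch 1.1.2.2.2.1 (add F P):
                        ○ open, literals {P=false, Q=false, S=false, T=true}.
                      branch 1.1.2.2.2.2 (add T U):
                        ○ open, literals {P=false, Q=false, S=false, T=true, U=true}.
      branch 1.2 (add T (Q ∨ S)):
        T (¬T ↔ P): β-rule — branch into T ¬T, T P  //  F ¬T, F P.
          branch 1.2.1 (add T ¬T, T P):
            T ¬(¬U ∧ Q): β-rule — branch into F ¬U  //  F Q.
              branch 1.2.1.1 (add F ¬U):
                F (¬T ↔ (P → U)): β-rule — branch into T ¬T, F (P → U)  //  F ¬T, T (P → U).
                  branch 1.2.1.1.1 (add T ¬T, F (P → U)):
                    F (P → U): α-rule — add T P, F U.
                    × closes — contains both U and ¬U.
                  branch 1.2.1.1.2 (add F ¬T, T (P → U)):
                    × closes — contains both T and ¬T.
              branch 1.2.1.2 (add F Q):
                F (¬T ↔ (P → U)): β-rule — branch into T ¬T, F (P → U)  //  F ¬T, T (P → U).
                  branch 1.2.1.2.1 (add T ¬T, F (P → U)):
                    F (P → U): α-rule — add T P, F U.
                    T (Q ∨ S): β-rule — branch into T Q  //  T S.
                      branch 1.2.1.2.1.1 (add T Q):
                        × closes — contains both Q and ¬Q.
                      branch 1.2.1.2.1.2 (add T S):
                        ○ open, literals {P=true, Q=false, S=true, T=false, U=false}.
                  branch 1.2.1.2.2 (add F ¬T, T (P → U)):
                    × closes — contains both T and ¬T.
          branch 1.2.2 (add F ¬T, F P):
            T ¬(¬U ∧ Q): β-rule — branch into F ¬U  //  F Q.
              branch 1.2.2.1 (add F ¬U):
                F (¬T ↔ (P → U)): β-rule — branch into T ¬T, F (P → U)  //  F ¬T, T (P → U).
                  branch 1.2.2.1.1 (add T ¬T, F (P → U)):
                    × closes — contains both T and ¬T.
                  branch 1.2.2.1.2 (add F ¬T, T (P → U)):
                    T (Q ∨ S): β-rule — branch into T Q  //  T S.
                      branch 1.2.2.1.2.1 (add T Q):
                        T (P → U): β-rule — branch into F P  //  T U.
                          branch 1.2.2.1.2.1.1 (add F P):
                            ○ open, literals {P=false, Q=true, T=true, U=true}.
                          branch 1.2.2.1.2.1.2 (add T U):
                            ○ open, literals {P=false, Q=true, T=true, U=true}.
                      branch 1.2.2.1.2.2 (add T S):
                        T (P → U): β-rule — branch into F P  //  T U.
                          branch 1.2.2.1.2.2.1 (add F P):
                            ○ open, literals {P=false, S=true, T=true, U=true}.
                          branch 1.2.2.1.2.2.2 (add T U):
                            ○ open, literals {P=false, S=true, T=true, U=true}.
              branch 1.2.2.2 (add F Q):
                F (¬T ↔ (P → U)): β-rule — branch into T ¬T, F (P → U)  //  F ¬T, T (P → U).
                  branch 1.2.2.2.1 (add T ¬T, F (P → U)):
                    × closes — contains both T and ¬T.
                  branch 1.2.2.2.2 (add F ¬T, T (P → U)):
                    T (Q ∨ S): β-rule — branch into T Q  //  T S.
                      branch 1.2.2.2.2.1 (add T Q):
                        × closes — contains both Q and ¬Q.
                      branch 1.2.2.2.2.2 (add T S):
                        T (P → U): β-rule — branch into F P  //  T U.
                          branch 1.2.2.2.2.2.1 (add F P):
                            ○ open, literals {P=false, Q=false, S=true, T=true}.
                          branch 1.2.2.2.2.2.2 (add T U):
                            ○ open, literals {P=false, Q=false, S=true, T=true, U=true}.
  branch 2 (add F (¬(¬(¬U ∧ Q) → (¬T ↔ (P → U))) ∧ (¬T ↔ P)), F (¬S ∨ (Q ∨ S))):
    F (¬S ∨ (Q ∨ S)): α-rule — add F ¬S, F (Q ∨ S).
    F (Q ∨ S): α-rule — add F Q, F S.
    × closes — contains both S and ¬S.
13 branches closed, 12 open.
Each open branch fixes some atoms; the unmentioned ones are free. Counting distinct full assignments: branch {P=true, Q=false, S=false, T=false, U=false} (R) contributes 2 new; branch {P=false, S=false, T=true, U=true} (Q, R) contributes 4 new; branch {P=false, S=false, T=true, U=true} (Q, R) contributes 0 new; branch {P=false, Q=false, S=false, T=true} (U, R) contributes 2 new; branch {P=false, Q=false, S=false, T=true, U=true} (R) contributes 0 new; branch {P=true, Q=false, S=true, T=false, U=false} (R) contributes 2 new; branch {P=false, Q=true, T=true, U=true} (S, R) contributes 2 new; branch {P=false, Q=true, T=true, U=true} (S, R) contributes 0 new; branch {P=false, S=true, T=true, U=true} (Q, R) contributes 2 new; branch {P=false, S=true, T=true, U=true} (Q, R) contributes 0 new; branch {P=false, Q=false, S=true, T=true} (U, R) contributes 2 new; branch {P=false, Q=false, S=true, T=true, U=true} (R) contributes 0 new. Total: 16.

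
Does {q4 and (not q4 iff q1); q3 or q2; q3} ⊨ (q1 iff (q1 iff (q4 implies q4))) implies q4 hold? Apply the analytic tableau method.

Initial set: {(q4 and (not q4 iff q1)); (q3 or q2); q3; not ((q1 iff (q1 iff (q4 implies q4))) implies q4)}.
(q4 and (not q4 iff q1)): α-rule — add q4, (not q4 iff q1).
not ((q1 iff (q1 iff (q4 implies q4))) implies q4): α-rule — add (q1 iff (q1 iff (q4 implies q4))), not q4.
× closes — contains both q4 and not q4.
All 1 branch closes.
Every branch closed, so the premises entail the conclusion.

Yes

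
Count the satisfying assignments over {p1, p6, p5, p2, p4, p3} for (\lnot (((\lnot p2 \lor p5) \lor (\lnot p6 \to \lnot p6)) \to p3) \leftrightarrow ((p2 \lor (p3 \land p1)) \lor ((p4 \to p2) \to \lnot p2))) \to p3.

Initial set: {((\lnot (((\lnot p2 \lor p5) \lor (\lnot p6 \to \lnot p6)) \to p3) \leftrightarrow ((p2 \lor (p3 \land p1)) \lor ((p4 \to p2) \to \lnot p2))) \to p3)}.
((\lnot (((\lnot p2 \lor p5) \lor (\lnot p6 \to \lnot p6)) \to p3) \leftrightarrow ((p2 \lor (p3 \land p1)) \lor ((p4 \to p2) \to \lnot p2))) \to p3): β-rule — branch into \lnot (\lnot (((\lnot p2 \lor p5) \lor (\lnot p6 \to \lnot p6)) \to p3) \leftrightarrow ((p2 \lor (p3 \land p1)) \lor ((p4 \to p2) \to \lnot p2)))  //  p3.
  branch 1 (add \lnot (\lnot (((\lnot p2 \lor p5) \lor (\lnot p6 \to \lnot p6)) \to p3) \leftrightarrow ((p2 \lor (p3 \land p1)) \lor ((p4 \to p2) \to \lnot p2)))):
    \lnot (\lnot (((\lnot p2 \lor p5) \lor (\lnot p6 \to \lnot p6)) \to p3) \leftrightarrow ((p2 \lor (p3 \land p1)) \lor ((p4 \to p2) \to \lnot p2))): β-rule — branch into \lnot (((\lnot p2 \lor p5) \lor (\lnot p6 \to \lnot p6)) \to p3), \lnot ((p2 \lor (p3 \land p1)) \lor ((p4 \to p2) \to \lnot p2))  //  \lnot \lnot (((\lnot p2 \lor p5) \lor (\lnot p6 \to \lnot p6)) \to p3), ((p2 \lor (p3 \land p1)) \lor ((p4 \to p2) \to \lnot p2)).
      branch 1.1 (add \lnot (((\lnot p2 \lor p5) \lor (\lnot p6 \to \lnot p6)) \to p3), \lnot ((p2 \lor (p3 \land p1)) \lor ((p4 \to p2) \to \lnot p2))):
        \lnot (((\lnot p2 \lor p5) \lor (\lnot p6 \to \lnot p6)) \to p3): α-rule — add ((\lnot p2 \lor p5) \lor (\lnot p6 \to \lnot p6)), \lnot p3.
        \lnot ((p2 \lor (p3 \land p1)) \lor ((p4 \to p2) \to \lnot p2)): α-rule — add \lnot (p2 \lor (p3 \land p1)), \lnot ((p4 \to p2) \to \lnot p2).
        \lnot (p2 \lor (p3 \land p1)): α-rule — add \lnot p2, \lnot (p3 \land p1).
        \lnot ((p4 \to p2) \to \lnot p2): α-rule — add (p4 \to p2), \lnot \lnot p2.
        × closes — contains both p2 and \lnot p2.
      branch 1.2 (add \lnot \lnot (((\lnot p2 \lor p5) \lor (\lnot p6 \to \lnot p6)) \to p3), ((p2 \lor (p3 \land p1)) \lor ((p4 \to p2) \to \lnot p2))):
        \lnot \lnot (((\lnot p2 \lor p5) \lor (\lnot p6 \to \lnot p6)) \to p3): β-rule — branch into \lnot ((\lnot p2 \lor p5) \lor (\lnot p6 \to \lnot p6))  //  p3.
          branch 1.2.1 (add \lnot ((\lnot p2 \lor p5) \lor (\lnot p6 \to \lnot p6))):
            \lnot ((\lnot p2 \lor p5) \lor (\lnot p6 \to \lnot p6)): α-rule — add \lnot (\lnot p2 \lor p5), \lnot (\lnot p6 \to \lnot p6).
            \lnot (\lnot p2 \lor p5): α-rule — add \lnot \lnot p2, \lnot p5.
            \lnot (\lnot p6 \to \lnot p6): α-rule — add \lnot p6, \lnot \lnot p6.
            × closes — contains both p6 and \lnot p6.
          branch 1.2.2 (add p3):
            ((p2 \lor (p3 \land p1)) \lor ((p4 \to p2) \to \lnot p2)): β-rule — branch into (p2 \lor (p3 \land p1))  //  ((p4 \to p2) \to \lnot p2).
              branch 1.2.2.1 (add (p2 \lor (p3 \land p1))):
                (p2 \lor (p3 \land p1)): β-rule — branch into p2  //  (p3 \land p1).
                  branch 1.2.2.1.1 (add p2):
                    ○ open, literals {p2=true, p3=true}.
                  branch 1.2.2.1.2 (add (p3 \land p1)):
                    (p3 \land p1): α-rule — add p3, p1.
                    ○ open, literals {p1=true, p3=true}.
              branch 1.2.2.2 (add ((p4 \to p2) \to \lnot p2)):
                ((p4 \to p2) \to \lnot p2): β-rule — branch into \lnot (p4 \to p2)  //  \lnot p2.
                  branch 1.2.2.2.1 (add \lnot (p4 \to p2)):
                    \lnot (p4 \to p2): α-rule — add p4, \lnot p2.
                    ○ open, literals {p2=false, p3=true, p4=true}.
                  branch 1.2.2.2.2 (add \lnot p2):
                    ○ open, literals {p2=false, p3=true}.
  branch 2 (add p3):
    ○ open, literals {p3=true}.
2 branches closed, 5 open.
Each open branch fixes some atoms; the unmentioned ones are free. Counting distinct full assignments: branch {p2=true, p3=true} (p1, p6, p5, p4) contributes 16 new; branch {p1=true, p3=true} (p6, p5, p2, p4) contributes 8 new; branch {p2=false, p3=true, p4=true} (p1, p6, p5) contributes 4 new; branch {p2=false, p3=true} (p1, p6, p5, p4) contributes 4 new; branch {p3=true} (p1, p6, p5, p2, p4) contributes 0 new. Total: 32.

32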